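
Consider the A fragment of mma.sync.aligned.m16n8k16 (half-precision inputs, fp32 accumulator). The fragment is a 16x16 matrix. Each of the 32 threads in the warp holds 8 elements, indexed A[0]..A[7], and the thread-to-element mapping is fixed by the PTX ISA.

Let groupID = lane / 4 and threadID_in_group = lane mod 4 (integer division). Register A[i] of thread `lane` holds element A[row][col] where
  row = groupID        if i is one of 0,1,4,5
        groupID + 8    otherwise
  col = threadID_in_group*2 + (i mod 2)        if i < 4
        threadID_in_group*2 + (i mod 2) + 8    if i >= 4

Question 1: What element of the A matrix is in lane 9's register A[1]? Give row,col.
2,3

9: gr=2,th=1
[1] (2+0,1*2+1+0) = (2,3)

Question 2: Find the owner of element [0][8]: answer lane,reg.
r=0->g=0,rb=0  c=8->cb=1,t=0,b0=0
L=0*4+0=0  i=1*4+0*2+0=4

0,4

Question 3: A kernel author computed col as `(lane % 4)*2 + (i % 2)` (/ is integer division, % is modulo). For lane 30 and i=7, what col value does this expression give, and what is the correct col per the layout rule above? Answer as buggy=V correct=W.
`(lane % 4)*2 + (i % 2)`[30,7]->5
L=30->g=30>>2=7, t=30&3=2
[7]->row 7+8=15  col 2·2+1+8=13
col: 5 vs 13

buggy=5 correct=13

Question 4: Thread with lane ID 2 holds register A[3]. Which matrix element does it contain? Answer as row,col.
8,5

lane 2: g=0 (2/4), t=2 (2%4)
i=3: r=0+8=8, c=2*2+1+0=5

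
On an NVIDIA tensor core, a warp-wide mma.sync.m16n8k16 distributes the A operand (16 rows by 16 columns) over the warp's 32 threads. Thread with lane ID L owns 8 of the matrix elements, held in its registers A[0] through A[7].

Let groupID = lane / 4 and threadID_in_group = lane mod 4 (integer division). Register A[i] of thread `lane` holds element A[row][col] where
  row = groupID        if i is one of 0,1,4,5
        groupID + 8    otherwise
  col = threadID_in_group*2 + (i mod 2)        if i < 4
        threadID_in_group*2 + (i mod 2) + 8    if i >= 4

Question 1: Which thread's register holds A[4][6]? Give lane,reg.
r: 4->gid=4,r8=0  c: 6->c8=0,tid=3,i&1=0
L=4*4+3=19  i=0*4+0*2+0=0

19,0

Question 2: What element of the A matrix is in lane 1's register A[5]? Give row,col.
lane 1: g=0 (1/4), t=1 (1%4)
i=5: r=0+0=0, c=1*2+1+8=11

0,11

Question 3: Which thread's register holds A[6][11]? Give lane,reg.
25,5

r: 6->gid=6,r8=0  c: 11->c8=1,tid=1,i&1=1
L=6*4+1=25  i=1*4+0*2+1=5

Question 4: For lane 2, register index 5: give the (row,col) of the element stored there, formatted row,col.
0,13

lane 2->2/4=0, 2 mod 4=2
i=5  r:0+0->0  c:2·2+1+8->13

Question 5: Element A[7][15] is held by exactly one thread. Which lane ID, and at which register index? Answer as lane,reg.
31,5

r:7=>grp=7,rB=0  c:15=>cB=1,tig=3,lo=1
L=7*4+3=31  i=1*4+0*2+1=5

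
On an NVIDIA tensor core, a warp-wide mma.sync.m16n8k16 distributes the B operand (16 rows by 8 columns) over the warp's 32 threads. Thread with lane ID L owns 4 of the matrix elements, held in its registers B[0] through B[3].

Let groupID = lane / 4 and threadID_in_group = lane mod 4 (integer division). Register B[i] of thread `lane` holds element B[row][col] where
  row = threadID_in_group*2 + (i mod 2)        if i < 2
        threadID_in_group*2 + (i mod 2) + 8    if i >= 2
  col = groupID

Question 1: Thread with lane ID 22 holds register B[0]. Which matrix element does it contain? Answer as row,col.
lane 22: g=5 (22/4), t=2 (22%4)
i=0: r=2*2+0+0=4, c=g=5

4,5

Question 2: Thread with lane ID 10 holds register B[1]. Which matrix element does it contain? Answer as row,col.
lane 10: grp=2 (10/4), tig=2 (10%4)
i=1: r=2*2+1+0=5, c=grp=2

5,2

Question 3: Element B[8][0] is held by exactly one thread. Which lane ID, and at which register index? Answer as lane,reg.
c:0=>grp=0  r:8=>rB=1,tig=0,lo=0
L=0*4+0=0  i=1*2+0=2

0,2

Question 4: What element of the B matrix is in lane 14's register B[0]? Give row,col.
4,3

lane 14->14/4=3, 14 mod 4=2
i=0  r:2·2+0+0->4  c:3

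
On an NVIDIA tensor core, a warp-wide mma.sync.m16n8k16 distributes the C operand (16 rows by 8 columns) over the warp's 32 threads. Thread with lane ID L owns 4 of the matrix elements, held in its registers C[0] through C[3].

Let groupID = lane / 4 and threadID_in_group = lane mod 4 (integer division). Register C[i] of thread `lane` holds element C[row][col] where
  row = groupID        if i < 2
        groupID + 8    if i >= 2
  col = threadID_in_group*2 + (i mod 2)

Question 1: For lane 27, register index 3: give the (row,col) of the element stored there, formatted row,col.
14,7

lane 27: gid=6 (27/4), tid=3 (27%4)
i=3: r=6+8=14, c=3*2+1=7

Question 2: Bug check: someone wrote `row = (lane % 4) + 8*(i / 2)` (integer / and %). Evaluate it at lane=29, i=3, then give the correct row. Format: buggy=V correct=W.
`(lane % 4) + 8*(i / 2)`[29,3]=>9
29: grp=7,tig=1
[3] (7+8,1*2+1) = (15,3)
row: 9 vs 15

buggy=9 correct=15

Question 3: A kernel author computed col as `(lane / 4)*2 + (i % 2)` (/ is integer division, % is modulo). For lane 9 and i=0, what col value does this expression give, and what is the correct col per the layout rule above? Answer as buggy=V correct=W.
buggy=4 correct=2

`(lane / 4)*2 + (i % 2)`[9,0]->4
lane 9->9/4=2, 9 mod 4=1
i=0  r:2+0->2  c:2·1+0->2
col: 4 vs 2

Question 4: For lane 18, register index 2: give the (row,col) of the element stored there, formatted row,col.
L=18->g=18>>2=4, t=18&3=2
[2]->row 4+8=12  col 2·2+0=4

12,4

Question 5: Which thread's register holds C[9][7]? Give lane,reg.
7,3

r=9->g=1,rb=1  c=7->t=3,b0=1
L=1*4+3=7  i=1*2+1=3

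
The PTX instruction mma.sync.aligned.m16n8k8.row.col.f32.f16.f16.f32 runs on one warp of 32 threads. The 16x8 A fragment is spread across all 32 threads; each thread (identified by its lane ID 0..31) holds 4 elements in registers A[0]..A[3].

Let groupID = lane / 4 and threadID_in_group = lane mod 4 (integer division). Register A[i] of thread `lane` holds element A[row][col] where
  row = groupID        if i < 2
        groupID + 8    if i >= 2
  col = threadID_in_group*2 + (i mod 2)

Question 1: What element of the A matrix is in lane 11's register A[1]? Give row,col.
L=11=>grp=11>>2=2, tig=11&3=3
[1]=>row 2+0=2  col 3·2+1=7

2,7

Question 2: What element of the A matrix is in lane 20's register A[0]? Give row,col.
5,0

20: grp=5,tig=0
[0] (5+0,0*2+0) = (5,0)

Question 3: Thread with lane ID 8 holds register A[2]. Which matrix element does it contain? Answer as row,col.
10,0

lane 8⇒8/4=2, 8 mod 4=0
i=2  r:2+8⇒10  c:2·0+0⇒0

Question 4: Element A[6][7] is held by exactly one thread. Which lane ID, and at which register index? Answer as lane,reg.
27,1

r: 6->gid=6,r8=0  c: 7->tid=3,i&1=1
L=6*4+3=27  i=0*2+1=1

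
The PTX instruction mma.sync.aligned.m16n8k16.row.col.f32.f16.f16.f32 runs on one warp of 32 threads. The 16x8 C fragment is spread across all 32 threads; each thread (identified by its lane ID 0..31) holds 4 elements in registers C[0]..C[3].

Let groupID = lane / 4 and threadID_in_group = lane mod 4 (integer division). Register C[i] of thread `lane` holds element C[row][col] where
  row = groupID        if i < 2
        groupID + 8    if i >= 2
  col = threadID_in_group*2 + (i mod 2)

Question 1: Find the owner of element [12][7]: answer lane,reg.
r=12⇒gr=4,Rb=1  c=7⇒th=3,odd=1
L=4*4+3=19  i=1*2+1=3

19,3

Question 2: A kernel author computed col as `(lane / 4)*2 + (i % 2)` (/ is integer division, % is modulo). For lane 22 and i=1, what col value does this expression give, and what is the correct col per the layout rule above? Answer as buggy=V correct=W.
`(lane / 4)*2 + (i % 2)`[22,1]->11
L=22->gid=22>>2=5, tid=22&3=2
[1]->row 5+0=5  col 2·2+1=5
col: 11 vs 5

buggy=11 correct=5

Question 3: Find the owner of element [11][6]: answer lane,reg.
15,2

r=11->g=3,rb=1  c=6->t=3,b0=0
L=3*4+3=15  i=1*2+0=2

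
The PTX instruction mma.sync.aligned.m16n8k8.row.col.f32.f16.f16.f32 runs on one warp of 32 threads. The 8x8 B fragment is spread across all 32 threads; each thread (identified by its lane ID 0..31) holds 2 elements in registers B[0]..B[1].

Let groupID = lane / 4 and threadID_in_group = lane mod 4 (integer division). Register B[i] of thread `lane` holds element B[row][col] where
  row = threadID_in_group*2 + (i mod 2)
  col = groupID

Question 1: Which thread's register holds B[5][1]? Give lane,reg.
6,1

c: 1->gid=1  r: 5->tid=2,i&1=1
L=1*4+2=6  i=1=1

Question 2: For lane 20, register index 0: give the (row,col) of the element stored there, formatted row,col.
L=20=>grp=20>>2=5, tig=20&3=0
[0]=>row 0·2+0=0  col grp=5

0,5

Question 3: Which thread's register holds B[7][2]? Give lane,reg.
c=2⇒gr=2  r=7⇒th=3,odd=1
L=2*4+3=11  i=1=1

11,1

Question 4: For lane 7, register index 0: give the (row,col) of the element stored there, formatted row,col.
L=7=>grp=7>>2=1, tig=7&3=3
[0]=>row 3·2+0=6  col grp=1

6,1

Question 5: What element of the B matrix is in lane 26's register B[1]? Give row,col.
26: grp=6,tig=2
[1] (2*2+1,6) = (5,6)

5,6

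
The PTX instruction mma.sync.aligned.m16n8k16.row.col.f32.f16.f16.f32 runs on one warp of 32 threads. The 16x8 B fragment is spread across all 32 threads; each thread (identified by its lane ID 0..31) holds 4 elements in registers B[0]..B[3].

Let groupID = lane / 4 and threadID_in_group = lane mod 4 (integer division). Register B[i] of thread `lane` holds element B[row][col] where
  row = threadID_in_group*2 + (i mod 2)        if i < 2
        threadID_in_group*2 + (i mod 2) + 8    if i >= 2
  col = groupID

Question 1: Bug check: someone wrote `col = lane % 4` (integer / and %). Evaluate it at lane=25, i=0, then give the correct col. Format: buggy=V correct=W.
buggy=1 correct=6

`lane % 4`[25,0]→1
L=25→G=25>>2=6, T=25&3=1
[0]→row 1·2+0+0=2  col G=6
col: 1 vs 6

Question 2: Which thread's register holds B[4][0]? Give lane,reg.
2,0

c=0⇒gr=0  r=4⇒Rb=0,th=2,odd=0
L=0*4+2=2  i=0*2+0=0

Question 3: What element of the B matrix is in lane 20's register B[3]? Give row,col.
9,5

lane 20->20/4=5, 20 mod 4=0
i=3  r:2·0+1+8->9  c:5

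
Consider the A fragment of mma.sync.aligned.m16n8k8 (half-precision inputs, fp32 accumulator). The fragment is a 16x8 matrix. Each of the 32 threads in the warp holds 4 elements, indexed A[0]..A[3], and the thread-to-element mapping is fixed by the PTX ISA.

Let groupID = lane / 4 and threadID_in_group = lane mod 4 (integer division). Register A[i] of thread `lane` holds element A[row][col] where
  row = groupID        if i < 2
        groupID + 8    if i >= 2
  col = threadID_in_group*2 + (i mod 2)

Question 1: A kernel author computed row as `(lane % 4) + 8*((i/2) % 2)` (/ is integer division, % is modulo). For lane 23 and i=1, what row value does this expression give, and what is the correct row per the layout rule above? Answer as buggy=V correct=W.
buggy=3 correct=5

`(lane % 4) + 8*((i/2) % 2)`[23,1]→3
L=23→G=23>>2=5, T=23&3=3
[1]→row 5+0=5  col 3·2+1=7
row: 3 vs 5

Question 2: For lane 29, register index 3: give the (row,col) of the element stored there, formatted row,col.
15,3

29: gr=7,th=1
[3] (7+8,1*2+1) = (15,3)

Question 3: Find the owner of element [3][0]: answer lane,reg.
12,0

r=3->g=3,rb=0  c=0->t=0,b0=0
L=3*4+0=12  i=0*2+0=0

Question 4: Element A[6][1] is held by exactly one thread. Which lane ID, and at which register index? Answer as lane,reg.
24,1

r=6->g=6,rb=0  c=1->t=0,b0=1
L=6*4+0=24  i=0*2+1=1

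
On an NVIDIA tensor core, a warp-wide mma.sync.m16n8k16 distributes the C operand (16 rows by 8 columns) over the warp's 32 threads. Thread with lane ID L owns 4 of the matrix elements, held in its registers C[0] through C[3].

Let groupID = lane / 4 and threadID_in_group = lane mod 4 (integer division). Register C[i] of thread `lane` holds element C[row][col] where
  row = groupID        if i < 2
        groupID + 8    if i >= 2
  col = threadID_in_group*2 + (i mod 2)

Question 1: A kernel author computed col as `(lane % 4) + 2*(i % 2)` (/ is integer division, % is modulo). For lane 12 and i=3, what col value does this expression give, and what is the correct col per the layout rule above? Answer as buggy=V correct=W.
buggy=2 correct=1

`(lane % 4) + 2*(i % 2)`[12,3]=>2
L=12=>grp=12>>2=3, tig=12&3=0
[3]=>row 3+8=11  col 0·2+1=1
col: 2 vs 1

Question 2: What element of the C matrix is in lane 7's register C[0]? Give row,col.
L=7=>grp=7>>2=1, tig=7&3=3
[0]=>row 1+0=1  col 3·2+0=6

1,6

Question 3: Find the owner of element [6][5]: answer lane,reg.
26,1

r: 6->gid=6,r8=0  c: 5->tid=2,i&1=1
L=6*4+2=26  i=0*2+1=1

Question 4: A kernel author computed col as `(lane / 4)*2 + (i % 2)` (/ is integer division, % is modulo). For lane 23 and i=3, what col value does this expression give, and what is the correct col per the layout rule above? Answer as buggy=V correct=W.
buggy=11 correct=7

`(lane / 4)*2 + (i % 2)`[23,3]→11
L=23→G=23>>2=5, T=23&3=3
[3]→row 5+8=13  col 3·2+1=7
col: 11 vs 7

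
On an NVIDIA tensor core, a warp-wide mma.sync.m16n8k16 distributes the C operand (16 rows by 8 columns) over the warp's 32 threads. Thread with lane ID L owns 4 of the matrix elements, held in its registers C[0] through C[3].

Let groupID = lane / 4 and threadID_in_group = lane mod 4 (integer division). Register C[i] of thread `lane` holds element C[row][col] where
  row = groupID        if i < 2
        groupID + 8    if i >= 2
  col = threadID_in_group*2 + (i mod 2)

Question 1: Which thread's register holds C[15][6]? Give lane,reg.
31,2

r=15⇒gr=7,Rb=1  c=6⇒th=3,odd=0
L=7*4+3=31  i=1*2+0=2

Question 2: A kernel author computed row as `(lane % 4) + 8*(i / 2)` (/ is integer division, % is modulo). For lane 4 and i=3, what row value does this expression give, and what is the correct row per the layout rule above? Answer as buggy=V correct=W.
buggy=8 correct=9

`(lane % 4) + 8*(i / 2)`[4,3]⇒8
lane 4⇒4/4=1, 4 mod 4=0
i=3  r:1+8⇒9  c:2·0+1⇒1
row: 8 vs 9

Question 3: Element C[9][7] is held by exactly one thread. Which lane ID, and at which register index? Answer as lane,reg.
7,3

r:9=>grp=1,rB=1  c:7=>tig=3,lo=1
L=1*4+3=7  i=1*2+1=3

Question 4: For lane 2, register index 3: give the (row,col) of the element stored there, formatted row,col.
8,5

L=2=>grp=2>>2=0, tig=2&3=2
[3]=>row 0+8=8  col 2·2+1=5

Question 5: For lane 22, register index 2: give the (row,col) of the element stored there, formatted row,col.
lane 22->22/4=5, 22 mod 4=2
i=2  r:5+8->13  c:2·2+0->4

13,4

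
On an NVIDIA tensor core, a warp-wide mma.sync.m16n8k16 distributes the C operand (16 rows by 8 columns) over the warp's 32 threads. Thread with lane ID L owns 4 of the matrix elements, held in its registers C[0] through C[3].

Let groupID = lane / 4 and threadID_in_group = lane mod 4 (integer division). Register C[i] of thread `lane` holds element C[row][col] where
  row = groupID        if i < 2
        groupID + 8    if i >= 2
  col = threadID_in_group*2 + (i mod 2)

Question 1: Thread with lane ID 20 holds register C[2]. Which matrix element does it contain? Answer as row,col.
13,0

20: gr=5,th=0
[2] (5+8,0*2+0) = (13,0)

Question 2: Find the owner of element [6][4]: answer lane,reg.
26,0

r:6=>grp=6,rB=0  c:4=>tig=2,lo=0
L=6*4+2=26  i=0*2+0=0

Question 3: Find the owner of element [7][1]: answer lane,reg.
28,1

r: 7->gid=7,r8=0  c: 1->tid=0,i&1=1
L=7*4+0=28  i=0*2+1=1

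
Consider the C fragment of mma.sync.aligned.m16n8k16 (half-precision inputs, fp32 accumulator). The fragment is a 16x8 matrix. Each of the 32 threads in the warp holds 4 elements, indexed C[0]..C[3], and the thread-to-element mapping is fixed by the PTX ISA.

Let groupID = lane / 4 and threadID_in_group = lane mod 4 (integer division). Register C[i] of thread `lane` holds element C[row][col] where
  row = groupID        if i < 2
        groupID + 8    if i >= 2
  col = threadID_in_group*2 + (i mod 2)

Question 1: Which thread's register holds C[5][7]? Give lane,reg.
r=5→G=5,rhi=0  c=7→T=3,p=1
L=5*4+3=23  i=0*2+1=1

23,1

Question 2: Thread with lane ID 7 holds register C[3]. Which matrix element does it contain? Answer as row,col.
7: G=1,T=3
[3] (1+8,3*2+1) = (9,7)

9,7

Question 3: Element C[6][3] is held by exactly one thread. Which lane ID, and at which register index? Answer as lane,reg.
25,1

r=6→G=6,rhi=0  c=3→T=1,p=1
L=6*4+1=25  i=0*2+1=1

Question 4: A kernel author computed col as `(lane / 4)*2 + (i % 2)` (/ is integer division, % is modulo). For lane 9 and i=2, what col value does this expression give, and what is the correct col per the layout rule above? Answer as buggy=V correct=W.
`(lane / 4)*2 + (i % 2)`[9,2]->4
lane 9: g=2 (9/4), t=1 (9%4)
i=2: r=2+8=10, c=1*2+0=2
col: 4 vs 2

buggy=4 correct=2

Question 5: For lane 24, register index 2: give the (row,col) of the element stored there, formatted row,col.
14,0

L=24->g=24>>2=6, t=24&3=0
[2]->row 6+8=14  col 0·2+0=0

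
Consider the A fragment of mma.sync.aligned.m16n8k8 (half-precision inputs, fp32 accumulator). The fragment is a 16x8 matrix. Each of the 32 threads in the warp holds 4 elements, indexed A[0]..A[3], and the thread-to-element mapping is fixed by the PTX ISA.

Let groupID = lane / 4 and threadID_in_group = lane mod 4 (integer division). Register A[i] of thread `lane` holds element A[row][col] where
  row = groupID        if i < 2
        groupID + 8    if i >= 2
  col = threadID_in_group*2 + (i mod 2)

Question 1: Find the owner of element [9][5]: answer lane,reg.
6,3

r:9=>grp=1,rB=1  c:5=>tig=2,lo=1
L=1*4+2=6  i=1*2+1=3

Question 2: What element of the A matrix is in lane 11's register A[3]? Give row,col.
lane 11: grp=2 (11/4), tig=3 (11%4)
i=3: r=2+8=10, c=3*2+1=7

10,7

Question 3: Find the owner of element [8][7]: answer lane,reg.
3,3

r=8→G=0,rhi=1  c=7→T=3,p=1
L=0*4+3=3  i=1*2+1=3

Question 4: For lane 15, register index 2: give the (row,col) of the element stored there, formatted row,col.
L=15=>grp=15>>2=3, tig=15&3=3
[2]=>row 3+8=11  col 3·2+0=6

11,6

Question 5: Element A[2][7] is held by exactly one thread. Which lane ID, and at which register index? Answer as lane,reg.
r=2⇒gr=2,Rb=0  c=7⇒th=3,odd=1
L=2*4+3=11  i=0*2+1=1

11,1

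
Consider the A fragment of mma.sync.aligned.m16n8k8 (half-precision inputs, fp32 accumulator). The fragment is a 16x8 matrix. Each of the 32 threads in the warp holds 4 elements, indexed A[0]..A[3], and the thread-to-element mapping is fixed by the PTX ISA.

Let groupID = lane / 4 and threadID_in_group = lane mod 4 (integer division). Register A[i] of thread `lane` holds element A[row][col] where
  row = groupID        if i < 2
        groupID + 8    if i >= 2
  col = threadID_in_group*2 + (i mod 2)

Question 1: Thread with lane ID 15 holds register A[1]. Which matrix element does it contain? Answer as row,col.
3,7

15: grp=3,tig=3
[1] (3+0,3*2+1) = (3,7)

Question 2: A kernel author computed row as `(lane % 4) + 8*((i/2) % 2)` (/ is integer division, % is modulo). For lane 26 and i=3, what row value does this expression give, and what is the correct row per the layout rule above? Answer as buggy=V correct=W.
buggy=10 correct=14

`(lane % 4) + 8*((i/2) % 2)`[26,3]⇒10
lane 26: gr=6 (26/4), th=2 (26%4)
i=3: r=6+8=14, c=2*2+1=5
row: 10 vs 14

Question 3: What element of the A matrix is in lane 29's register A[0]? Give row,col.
lane 29: G=7 (29/4), T=1 (29%4)
i=0: r=7+0=7, c=1*2+0=2

7,2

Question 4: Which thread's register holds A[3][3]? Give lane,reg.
13,1

r=3→G=3,rhi=0  c=3→T=1,p=1
L=3*4+1=13  i=0*2+1=1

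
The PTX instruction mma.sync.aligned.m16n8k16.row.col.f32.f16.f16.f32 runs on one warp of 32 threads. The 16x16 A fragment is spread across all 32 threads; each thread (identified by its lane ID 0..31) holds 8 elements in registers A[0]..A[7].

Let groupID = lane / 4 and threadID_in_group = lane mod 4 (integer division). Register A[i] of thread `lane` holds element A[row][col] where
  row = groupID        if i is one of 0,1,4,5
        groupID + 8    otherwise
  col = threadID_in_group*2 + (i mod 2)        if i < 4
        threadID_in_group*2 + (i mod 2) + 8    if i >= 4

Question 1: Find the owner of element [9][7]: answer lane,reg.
7,3

r=9→G=1,rhi=1  c=7→chi=0,T=3,p=1
L=1*4+3=7  i=0*4+1*2+1=3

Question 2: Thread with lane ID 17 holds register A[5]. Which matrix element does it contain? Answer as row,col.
lane 17=>17/4=4, 17 mod 4=1
i=5  r:4+0=>4  c:2·1+1+8=>11

4,11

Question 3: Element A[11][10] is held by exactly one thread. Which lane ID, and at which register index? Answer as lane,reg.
r:11=>grp=3,rB=1  c:10=>cB=1,tig=1,lo=0
L=3*4+1=13  i=1*4+1*2+0=6

13,6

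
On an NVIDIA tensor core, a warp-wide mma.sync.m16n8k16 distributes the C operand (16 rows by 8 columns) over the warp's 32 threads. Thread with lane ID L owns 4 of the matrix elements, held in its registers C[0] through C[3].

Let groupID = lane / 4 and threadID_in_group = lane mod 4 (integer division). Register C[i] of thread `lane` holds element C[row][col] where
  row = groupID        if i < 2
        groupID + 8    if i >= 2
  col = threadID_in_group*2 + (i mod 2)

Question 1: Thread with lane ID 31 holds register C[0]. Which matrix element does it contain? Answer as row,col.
lane 31: gid=7 (31/4), tid=3 (31%4)
i=0: r=7+0=7, c=3*2+0=6

7,6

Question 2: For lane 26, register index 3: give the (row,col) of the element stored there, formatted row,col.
14,5

lane 26->26/4=6, 26 mod 4=2
i=3  r:6+8->14  c:2·2+1->5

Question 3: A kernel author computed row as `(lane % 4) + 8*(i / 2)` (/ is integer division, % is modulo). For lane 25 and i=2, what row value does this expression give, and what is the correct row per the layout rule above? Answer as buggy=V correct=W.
buggy=9 correct=14

`(lane % 4) + 8*(i / 2)`[25,2]→9
L=25→G=25>>2=6, T=25&3=1
[2]→row 6+8=14  col 1·2+0=2
row: 9 vs 14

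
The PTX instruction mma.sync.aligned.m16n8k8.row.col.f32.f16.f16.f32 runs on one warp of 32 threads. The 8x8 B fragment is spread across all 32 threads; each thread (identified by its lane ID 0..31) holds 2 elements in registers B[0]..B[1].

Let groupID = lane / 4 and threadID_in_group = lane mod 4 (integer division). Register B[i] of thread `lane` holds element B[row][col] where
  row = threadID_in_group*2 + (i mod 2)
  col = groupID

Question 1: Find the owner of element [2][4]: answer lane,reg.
17,0

c=4⇒gr=4  r=2⇒th=1,odd=0
L=4*4+1=17  i=0=0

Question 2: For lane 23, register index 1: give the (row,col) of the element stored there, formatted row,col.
7,5

lane 23: G=5 (23/4), T=3 (23%4)
i=1: r=3*2+1=7, c=G=5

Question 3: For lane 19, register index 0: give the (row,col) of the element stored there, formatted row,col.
6,4

lane 19->19/4=4, 19 mod 4=3
i=0  r:2·3+0->6  c:4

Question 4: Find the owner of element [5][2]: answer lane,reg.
10,1

c=2→G=2  r=5→T=2,p=1
L=2*4+2=10  i=1=1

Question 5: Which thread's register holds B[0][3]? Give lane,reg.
12,0

c:3=>grp=3  r:0=>tig=0,lo=0
L=3*4+0=12  i=0=0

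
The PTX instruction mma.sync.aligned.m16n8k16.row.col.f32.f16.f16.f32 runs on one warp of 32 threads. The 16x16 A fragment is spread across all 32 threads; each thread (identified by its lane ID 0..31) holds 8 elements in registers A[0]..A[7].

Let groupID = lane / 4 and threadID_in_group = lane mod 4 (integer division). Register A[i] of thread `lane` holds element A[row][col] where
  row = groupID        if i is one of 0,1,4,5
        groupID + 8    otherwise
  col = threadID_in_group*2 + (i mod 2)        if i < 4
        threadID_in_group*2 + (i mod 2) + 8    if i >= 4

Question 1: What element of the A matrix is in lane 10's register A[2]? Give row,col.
lane 10=>10/4=2, 10 mod 4=2
i=2  r:2+8=>10  c:2·2+0+0=>4

10,4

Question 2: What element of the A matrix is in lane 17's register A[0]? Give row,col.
4,2

lane 17→17/4=4, 17 mod 4=1
i=0  r:4+0→4  c:2·1+0+0→2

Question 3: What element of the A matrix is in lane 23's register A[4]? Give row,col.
5,14

23: gid=5,tid=3
[4] (5+0,3*2+0+8) = (5,14)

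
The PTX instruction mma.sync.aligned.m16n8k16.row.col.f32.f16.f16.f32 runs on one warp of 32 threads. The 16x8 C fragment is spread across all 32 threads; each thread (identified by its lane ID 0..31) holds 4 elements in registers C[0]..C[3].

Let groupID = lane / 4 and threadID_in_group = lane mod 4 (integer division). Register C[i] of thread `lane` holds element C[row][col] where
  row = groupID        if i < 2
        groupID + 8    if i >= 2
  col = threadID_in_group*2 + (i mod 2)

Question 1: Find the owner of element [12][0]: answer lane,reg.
r=12→G=4,rhi=1  c=0→T=0,p=0
L=4*4+0=16  i=1*2+0=2

16,2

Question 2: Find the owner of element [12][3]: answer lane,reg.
17,3

r:12=>grp=4,rB=1  c:3=>tig=1,lo=1
L=4*4+1=17  i=1*2+1=3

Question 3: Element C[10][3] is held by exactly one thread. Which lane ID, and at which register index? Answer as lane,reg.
9,3

r: 10->gid=2,r8=1  c: 3->tid=1,i&1=1
L=2*4+1=9  i=1*2+1=3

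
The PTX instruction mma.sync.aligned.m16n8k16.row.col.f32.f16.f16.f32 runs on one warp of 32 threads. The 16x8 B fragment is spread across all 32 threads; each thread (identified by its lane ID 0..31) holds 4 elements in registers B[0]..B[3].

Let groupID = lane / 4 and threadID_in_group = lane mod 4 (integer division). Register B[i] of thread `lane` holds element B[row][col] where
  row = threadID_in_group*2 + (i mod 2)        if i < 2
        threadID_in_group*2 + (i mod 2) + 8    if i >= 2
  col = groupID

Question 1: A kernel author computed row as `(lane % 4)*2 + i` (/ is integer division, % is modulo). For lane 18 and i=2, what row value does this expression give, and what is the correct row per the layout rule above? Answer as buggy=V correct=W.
buggy=6 correct=12

`(lane % 4)*2 + i`[18,2]⇒6
L=18⇒gr=18>>2=4, th=18&3=2
[2]⇒row 2·2+0+8=12  col gr=4
row: 6 vs 12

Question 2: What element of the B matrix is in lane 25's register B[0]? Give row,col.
2,6

lane 25: gid=6 (25/4), tid=1 (25%4)
i=0: r=1*2+0+0=2, c=gid=6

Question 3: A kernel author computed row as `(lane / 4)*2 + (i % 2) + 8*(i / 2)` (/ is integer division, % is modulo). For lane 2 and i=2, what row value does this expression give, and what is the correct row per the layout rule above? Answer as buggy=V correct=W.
`(lane / 4)*2 + (i % 2) + 8*(i / 2)`[2,2]⇒8
L=2⇒gr=2>>2=0, th=2&3=2
[2]⇒row 2·2+0+8=12  col gr=0
row: 8 vs 12

buggy=8 correct=12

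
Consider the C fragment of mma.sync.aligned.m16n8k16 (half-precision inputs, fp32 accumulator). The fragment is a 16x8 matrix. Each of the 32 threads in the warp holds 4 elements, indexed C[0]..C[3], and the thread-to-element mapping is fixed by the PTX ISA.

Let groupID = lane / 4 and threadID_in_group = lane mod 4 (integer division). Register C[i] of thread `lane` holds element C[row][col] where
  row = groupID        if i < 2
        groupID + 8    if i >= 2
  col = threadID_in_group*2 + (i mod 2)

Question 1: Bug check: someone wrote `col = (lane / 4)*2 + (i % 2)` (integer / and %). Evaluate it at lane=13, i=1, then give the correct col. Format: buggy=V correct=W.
buggy=7 correct=3

`(lane / 4)*2 + (i % 2)`[13,1]=>7
13: grp=3,tig=1
[1] (3+0,1*2+1) = (3,3)
col: 7 vs 3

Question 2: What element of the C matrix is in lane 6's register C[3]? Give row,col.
L=6->gid=6>>2=1, tid=6&3=2
[3]->row 1+8=9  col 2·2+1=5

9,5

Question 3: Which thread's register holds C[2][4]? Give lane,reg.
r:2=>grp=2,rB=0  c:4=>tig=2,lo=0
L=2*4+2=10  i=0*2+0=0

10,0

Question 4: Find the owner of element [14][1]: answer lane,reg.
24,3

r=14⇒gr=6,Rb=1  c=1⇒th=0,odd=1
L=6*4+0=24  i=1*2+1=3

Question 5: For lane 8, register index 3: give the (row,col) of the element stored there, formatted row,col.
lane 8→8/4=2, 8 mod 4=0
i=3  r:2+8→10  c:2·0+1→1

10,1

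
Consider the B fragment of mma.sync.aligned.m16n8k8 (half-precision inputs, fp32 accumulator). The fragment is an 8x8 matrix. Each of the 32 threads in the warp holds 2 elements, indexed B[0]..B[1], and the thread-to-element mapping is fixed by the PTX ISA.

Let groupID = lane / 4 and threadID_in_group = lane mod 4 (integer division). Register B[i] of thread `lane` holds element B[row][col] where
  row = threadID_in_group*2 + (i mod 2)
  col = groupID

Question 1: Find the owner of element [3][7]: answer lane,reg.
c=7→G=7  r=3→T=1,p=1
L=7*4+1=29  i=1=1

29,1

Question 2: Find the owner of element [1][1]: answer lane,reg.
4,1

c=1->g=1  r=1->t=0,b0=1
L=1*4+0=4  i=1=1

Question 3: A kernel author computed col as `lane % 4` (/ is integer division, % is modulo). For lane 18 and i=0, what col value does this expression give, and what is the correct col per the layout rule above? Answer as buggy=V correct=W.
`lane % 4`[18,0]->2
18: gid=4,tid=2
[0] (2*2+0,4) = (4,4)
col: 2 vs 4

buggy=2 correct=4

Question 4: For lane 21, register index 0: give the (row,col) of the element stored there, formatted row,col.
2,5

L=21->gid=21>>2=5, tid=21&3=1
[0]->row 1·2+0=2  col gid=5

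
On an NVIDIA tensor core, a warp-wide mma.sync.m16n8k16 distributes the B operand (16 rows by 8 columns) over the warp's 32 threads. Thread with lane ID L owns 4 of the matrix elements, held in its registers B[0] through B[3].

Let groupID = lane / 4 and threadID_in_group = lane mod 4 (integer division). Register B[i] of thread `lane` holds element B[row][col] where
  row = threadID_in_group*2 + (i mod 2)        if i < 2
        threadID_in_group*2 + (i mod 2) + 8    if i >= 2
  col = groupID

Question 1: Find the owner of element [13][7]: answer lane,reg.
c=7⇒gr=7  r=13⇒Rb=1,th=2,odd=1
L=7*4+2=30  i=1*2+1=3

30,3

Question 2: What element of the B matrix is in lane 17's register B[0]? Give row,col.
2,4

lane 17: grp=4 (17/4), tig=1 (17%4)
i=0: r=1*2+0+0=2, c=grp=4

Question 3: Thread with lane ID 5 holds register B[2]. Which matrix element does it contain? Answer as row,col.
L=5→G=5>>2=1, T=5&3=1
[2]→row 1·2+0+8=10  col G=1

10,1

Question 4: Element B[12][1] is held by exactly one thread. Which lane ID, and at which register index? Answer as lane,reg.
c=1->g=1  r=12->rb=1,t=2,b0=0
L=1*4+2=6  i=1*2+0=2

6,2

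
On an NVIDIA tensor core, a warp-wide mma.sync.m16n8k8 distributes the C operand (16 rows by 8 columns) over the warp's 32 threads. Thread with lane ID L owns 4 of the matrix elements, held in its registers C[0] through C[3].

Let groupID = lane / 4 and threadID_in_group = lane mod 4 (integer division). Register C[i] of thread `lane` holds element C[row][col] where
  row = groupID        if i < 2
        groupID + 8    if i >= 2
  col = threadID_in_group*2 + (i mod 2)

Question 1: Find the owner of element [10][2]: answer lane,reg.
9,2

r=10→G=2,rhi=1  c=2→T=1,p=0
L=2*4+1=9  i=1*2+0=2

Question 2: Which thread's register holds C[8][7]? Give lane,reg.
3,3

r=8->g=0,rb=1  c=7->t=3,b0=1
L=0*4+3=3  i=1*2+1=3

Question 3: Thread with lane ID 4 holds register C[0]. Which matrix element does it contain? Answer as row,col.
4: gid=1,tid=0
[0] (1+0,0*2+0) = (1,0)

1,0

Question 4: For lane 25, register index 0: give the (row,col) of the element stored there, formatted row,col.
6,2

L=25→G=25>>2=6, T=25&3=1
[0]→row 6+0=6  col 1·2+0=2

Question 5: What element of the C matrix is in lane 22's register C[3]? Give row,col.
13,5

lane 22=>22/4=5, 22 mod 4=2
i=3  r:5+8=>13  c:2·2+1=>5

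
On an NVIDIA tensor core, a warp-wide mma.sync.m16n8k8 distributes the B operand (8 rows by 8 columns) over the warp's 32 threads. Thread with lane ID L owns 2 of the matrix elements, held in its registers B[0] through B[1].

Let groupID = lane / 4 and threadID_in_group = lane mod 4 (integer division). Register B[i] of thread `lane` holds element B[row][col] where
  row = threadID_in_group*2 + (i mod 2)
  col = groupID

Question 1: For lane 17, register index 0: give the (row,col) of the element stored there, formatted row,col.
lane 17: gr=4 (17/4), th=1 (17%4)
i=0: r=1*2+0=2, c=gr=4

2,4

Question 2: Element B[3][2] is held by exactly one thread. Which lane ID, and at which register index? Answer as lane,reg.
c=2→G=2  r=3→T=1,p=1
L=2*4+1=9  i=1=1

9,1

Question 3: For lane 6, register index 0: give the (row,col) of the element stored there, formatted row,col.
4,1

L=6=>grp=6>>2=1, tig=6&3=2
[0]=>row 2·2+0=4  col grp=1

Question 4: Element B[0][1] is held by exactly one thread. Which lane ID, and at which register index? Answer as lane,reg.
4,0

c: 1->gid=1  r: 0->tid=0,i&1=0
L=1*4+0=4  i=0=0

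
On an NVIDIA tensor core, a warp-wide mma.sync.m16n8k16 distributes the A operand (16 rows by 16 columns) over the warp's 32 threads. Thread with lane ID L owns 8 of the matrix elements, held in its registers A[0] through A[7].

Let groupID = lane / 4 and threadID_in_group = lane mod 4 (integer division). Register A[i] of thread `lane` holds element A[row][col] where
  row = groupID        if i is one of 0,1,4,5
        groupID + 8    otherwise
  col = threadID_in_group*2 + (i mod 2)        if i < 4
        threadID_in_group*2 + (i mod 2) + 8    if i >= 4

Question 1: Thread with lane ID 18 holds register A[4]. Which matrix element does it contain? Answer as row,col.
4,12

L=18=>grp=18>>2=4, tig=18&3=2
[4]=>row 4+0=4  col 2·2+0+8=12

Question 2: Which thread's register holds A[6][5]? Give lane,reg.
r=6⇒gr=6,Rb=0  c=5⇒Cb=0,th=2,odd=1
L=6*4+2=26  i=0*4+0*2+1=1

26,1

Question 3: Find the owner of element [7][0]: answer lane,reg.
28,0

r:7=>grp=7,rB=0  c:0=>cB=0,tig=0,lo=0
L=7*4+0=28  i=0*4+0*2+0=0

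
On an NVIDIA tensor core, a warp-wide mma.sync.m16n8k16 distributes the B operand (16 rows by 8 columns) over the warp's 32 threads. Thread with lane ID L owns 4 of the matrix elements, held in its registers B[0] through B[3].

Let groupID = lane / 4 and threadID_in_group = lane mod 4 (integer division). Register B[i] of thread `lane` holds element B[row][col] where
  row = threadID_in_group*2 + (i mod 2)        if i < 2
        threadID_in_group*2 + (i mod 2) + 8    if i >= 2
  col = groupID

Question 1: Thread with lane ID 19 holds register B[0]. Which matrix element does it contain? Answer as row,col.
6,4

lane 19→19/4=4, 19 mod 4=3
i=0  r:2·3+0+0→6  c:4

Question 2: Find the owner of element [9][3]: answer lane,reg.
12,3

c:3=>grp=3  r:9=>rB=1,tig=0,lo=1
L=3*4+0=12  i=1*2+1=3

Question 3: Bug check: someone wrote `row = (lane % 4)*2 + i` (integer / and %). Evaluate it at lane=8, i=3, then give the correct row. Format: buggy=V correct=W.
`(lane % 4)*2 + i`[8,3]->3
8: g=2,t=0
[3] (0*2+1+8,2) = (9,2)
row: 3 vs 9

buggy=3 correct=9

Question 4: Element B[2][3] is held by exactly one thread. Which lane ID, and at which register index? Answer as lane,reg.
13,0

c: 3->gid=3  r: 2->r8=0,tid=1,i&1=0
L=3*4+1=13  i=0*2+0=0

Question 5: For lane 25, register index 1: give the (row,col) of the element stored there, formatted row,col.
3,6

L=25->g=25>>2=6, t=25&3=1
[1]->row 1·2+1+0=3  col g=6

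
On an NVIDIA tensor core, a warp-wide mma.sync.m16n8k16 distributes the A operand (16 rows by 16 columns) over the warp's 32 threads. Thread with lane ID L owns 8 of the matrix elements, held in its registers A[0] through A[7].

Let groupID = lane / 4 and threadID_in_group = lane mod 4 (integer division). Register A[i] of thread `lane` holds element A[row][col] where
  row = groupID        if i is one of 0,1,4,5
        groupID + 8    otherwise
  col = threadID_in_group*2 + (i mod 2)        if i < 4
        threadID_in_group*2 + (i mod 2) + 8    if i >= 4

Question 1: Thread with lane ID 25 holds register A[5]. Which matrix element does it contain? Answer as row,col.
6,11

lane 25→25/4=6, 25 mod 4=1
i=5  r:6+0→6  c:2·1+1+8→11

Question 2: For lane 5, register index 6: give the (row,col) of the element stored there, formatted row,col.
5: g=1,t=1
[6] (1+8,1*2+0+8) = (9,10)

9,10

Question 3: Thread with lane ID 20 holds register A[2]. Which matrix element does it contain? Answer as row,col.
lane 20⇒20/4=5, 20 mod 4=0
i=2  r:5+8⇒13  c:2·0+0+0⇒0

13,0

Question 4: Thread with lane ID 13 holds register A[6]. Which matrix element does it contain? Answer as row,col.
11,10

13: G=3,T=1
[6] (3+8,1*2+0+8) = (11,10)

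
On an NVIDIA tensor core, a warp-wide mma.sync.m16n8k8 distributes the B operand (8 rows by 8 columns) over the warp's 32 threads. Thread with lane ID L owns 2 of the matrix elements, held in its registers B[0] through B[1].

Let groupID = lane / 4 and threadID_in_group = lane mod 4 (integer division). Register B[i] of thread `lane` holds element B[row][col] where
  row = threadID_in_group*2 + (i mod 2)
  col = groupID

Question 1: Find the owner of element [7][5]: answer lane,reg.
c: 5->gid=5  r: 7->tid=3,i&1=1
L=5*4+3=23  i=1=1

23,1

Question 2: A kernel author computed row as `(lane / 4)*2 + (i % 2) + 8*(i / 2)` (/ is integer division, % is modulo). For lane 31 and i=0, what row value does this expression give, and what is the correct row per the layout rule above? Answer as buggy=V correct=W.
`(lane / 4)*2 + (i % 2) + 8*(i / 2)`[31,0]⇒14
L=31⇒gr=31>>2=7, th=31&3=3
[0]⇒row 3·2+0=6  col gr=7
row: 14 vs 6

buggy=14 correct=6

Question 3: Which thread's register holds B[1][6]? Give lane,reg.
c=6⇒gr=6  r=1⇒th=0,odd=1
L=6*4+0=24  i=1=1

24,1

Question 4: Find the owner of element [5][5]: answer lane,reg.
22,1

c:5=>grp=5  r:5=>tig=2,lo=1
L=5*4+2=22  i=1=1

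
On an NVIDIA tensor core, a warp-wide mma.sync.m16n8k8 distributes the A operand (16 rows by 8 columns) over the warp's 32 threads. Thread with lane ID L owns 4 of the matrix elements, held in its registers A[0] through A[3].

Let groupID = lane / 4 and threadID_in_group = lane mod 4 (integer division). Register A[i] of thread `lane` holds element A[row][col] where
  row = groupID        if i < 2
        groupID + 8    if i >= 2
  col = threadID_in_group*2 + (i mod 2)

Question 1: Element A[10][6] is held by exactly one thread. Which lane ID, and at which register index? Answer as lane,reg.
11,2

r=10⇒gr=2,Rb=1  c=6⇒th=3,odd=0
L=2*4+3=11  i=1*2+0=2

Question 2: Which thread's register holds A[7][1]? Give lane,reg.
28,1

r:7=>grp=7,rB=0  c:1=>tig=0,lo=1
L=7*4+0=28  i=0*2+1=1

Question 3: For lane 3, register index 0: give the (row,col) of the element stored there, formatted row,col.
lane 3→3/4=0, 3 mod 4=3
i=0  r:0+0→0  c:2·3+0→6

0,6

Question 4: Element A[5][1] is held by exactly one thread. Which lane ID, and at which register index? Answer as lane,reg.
r=5->g=5,rb=0  c=1->t=0,b0=1
L=5*4+0=20  i=0*2+1=1

20,1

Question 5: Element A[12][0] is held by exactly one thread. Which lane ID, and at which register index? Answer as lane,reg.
r=12->g=4,rb=1  c=0->t=0,b0=0
L=4*4+0=16  i=1*2+0=2

16,2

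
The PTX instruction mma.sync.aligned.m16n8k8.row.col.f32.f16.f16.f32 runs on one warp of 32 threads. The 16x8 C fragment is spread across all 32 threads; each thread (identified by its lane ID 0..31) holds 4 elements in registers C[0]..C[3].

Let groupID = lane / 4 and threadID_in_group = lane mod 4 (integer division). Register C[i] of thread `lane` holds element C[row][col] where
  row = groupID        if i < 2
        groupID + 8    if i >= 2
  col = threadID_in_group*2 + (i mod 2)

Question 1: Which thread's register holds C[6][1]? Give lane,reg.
r: 6->gid=6,r8=0  c: 1->tid=0,i&1=1
L=6*4+0=24  i=0*2+1=1

24,1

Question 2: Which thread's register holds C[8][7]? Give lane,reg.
r=8->g=0,rb=1  c=7->t=3,b0=1
L=0*4+3=3  i=1*2+1=3

3,3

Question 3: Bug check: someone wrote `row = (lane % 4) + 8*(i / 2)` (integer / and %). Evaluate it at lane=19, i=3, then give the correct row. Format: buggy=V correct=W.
buggy=11 correct=12

`(lane % 4) + 8*(i / 2)`[19,3]⇒11
19: gr=4,th=3
[3] (4+8,3*2+1) = (12,7)
row: 11 vs 12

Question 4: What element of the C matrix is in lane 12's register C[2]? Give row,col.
lane 12->12/4=3, 12 mod 4=0
i=2  r:3+8->11  c:2·0+0->0

11,0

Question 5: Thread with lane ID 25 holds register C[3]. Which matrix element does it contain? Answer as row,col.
L=25=>grp=25>>2=6, tig=25&3=1
[3]=>row 6+8=14  col 1·2+1=3

14,3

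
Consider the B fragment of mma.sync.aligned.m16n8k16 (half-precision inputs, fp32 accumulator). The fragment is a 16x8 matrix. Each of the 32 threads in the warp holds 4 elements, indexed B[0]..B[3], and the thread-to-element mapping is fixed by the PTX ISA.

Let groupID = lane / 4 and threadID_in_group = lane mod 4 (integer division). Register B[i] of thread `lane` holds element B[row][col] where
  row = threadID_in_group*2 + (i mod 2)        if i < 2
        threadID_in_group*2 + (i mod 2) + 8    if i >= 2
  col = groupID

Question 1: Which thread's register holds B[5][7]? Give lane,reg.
30,1

c: 7->gid=7  r: 5->r8=0,tid=2,i&1=1
L=7*4+2=30  i=0*2+1=1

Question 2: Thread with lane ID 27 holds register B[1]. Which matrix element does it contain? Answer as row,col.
27: grp=6,tig=3
[1] (3*2+1+0,6) = (7,6)

7,6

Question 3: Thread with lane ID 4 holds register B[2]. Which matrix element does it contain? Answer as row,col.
4: grp=1,tig=0
[2] (0*2+0+8,1) = (8,1)

8,1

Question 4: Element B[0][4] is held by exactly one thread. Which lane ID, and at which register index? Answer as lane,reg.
c:4=>grp=4  r:0=>rB=0,tig=0,lo=0
L=4*4+0=16  i=0*2+0=0

16,0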